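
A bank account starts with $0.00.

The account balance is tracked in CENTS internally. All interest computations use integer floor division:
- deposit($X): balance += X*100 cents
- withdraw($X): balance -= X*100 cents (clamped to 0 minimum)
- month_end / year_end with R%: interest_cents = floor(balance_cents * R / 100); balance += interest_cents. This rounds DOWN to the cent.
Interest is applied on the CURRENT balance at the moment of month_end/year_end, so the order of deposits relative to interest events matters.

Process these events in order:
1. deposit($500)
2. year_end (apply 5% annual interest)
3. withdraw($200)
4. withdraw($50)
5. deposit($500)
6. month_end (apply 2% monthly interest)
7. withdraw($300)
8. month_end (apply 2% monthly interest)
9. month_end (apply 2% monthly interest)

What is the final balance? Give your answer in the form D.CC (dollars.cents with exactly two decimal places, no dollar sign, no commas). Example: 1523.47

After 1 (deposit($500)): balance=$500.00 total_interest=$0.00
After 2 (year_end (apply 5% annual interest)): balance=$525.00 total_interest=$25.00
After 3 (withdraw($200)): balance=$325.00 total_interest=$25.00
After 4 (withdraw($50)): balance=$275.00 total_interest=$25.00
After 5 (deposit($500)): balance=$775.00 total_interest=$25.00
After 6 (month_end (apply 2% monthly interest)): balance=$790.50 total_interest=$40.50
After 7 (withdraw($300)): balance=$490.50 total_interest=$40.50
After 8 (month_end (apply 2% monthly interest)): balance=$500.31 total_interest=$50.31
After 9 (month_end (apply 2% monthly interest)): balance=$510.31 total_interest=$60.31

Answer: 510.31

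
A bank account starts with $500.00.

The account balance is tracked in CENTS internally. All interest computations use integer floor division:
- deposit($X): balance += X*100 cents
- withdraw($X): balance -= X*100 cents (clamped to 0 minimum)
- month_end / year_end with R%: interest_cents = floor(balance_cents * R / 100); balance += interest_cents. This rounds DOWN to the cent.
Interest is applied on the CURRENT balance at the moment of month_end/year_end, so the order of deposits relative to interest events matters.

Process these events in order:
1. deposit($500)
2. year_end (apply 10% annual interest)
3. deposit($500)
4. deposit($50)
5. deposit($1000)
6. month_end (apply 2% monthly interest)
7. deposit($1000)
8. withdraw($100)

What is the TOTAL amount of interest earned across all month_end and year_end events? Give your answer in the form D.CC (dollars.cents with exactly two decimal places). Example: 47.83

Answer: 153.00

Derivation:
After 1 (deposit($500)): balance=$1000.00 total_interest=$0.00
After 2 (year_end (apply 10% annual interest)): balance=$1100.00 total_interest=$100.00
After 3 (deposit($500)): balance=$1600.00 total_interest=$100.00
After 4 (deposit($50)): balance=$1650.00 total_interest=$100.00
After 5 (deposit($1000)): balance=$2650.00 total_interest=$100.00
After 6 (month_end (apply 2% monthly interest)): balance=$2703.00 total_interest=$153.00
After 7 (deposit($1000)): balance=$3703.00 total_interest=$153.00
After 8 (withdraw($100)): balance=$3603.00 total_interest=$153.00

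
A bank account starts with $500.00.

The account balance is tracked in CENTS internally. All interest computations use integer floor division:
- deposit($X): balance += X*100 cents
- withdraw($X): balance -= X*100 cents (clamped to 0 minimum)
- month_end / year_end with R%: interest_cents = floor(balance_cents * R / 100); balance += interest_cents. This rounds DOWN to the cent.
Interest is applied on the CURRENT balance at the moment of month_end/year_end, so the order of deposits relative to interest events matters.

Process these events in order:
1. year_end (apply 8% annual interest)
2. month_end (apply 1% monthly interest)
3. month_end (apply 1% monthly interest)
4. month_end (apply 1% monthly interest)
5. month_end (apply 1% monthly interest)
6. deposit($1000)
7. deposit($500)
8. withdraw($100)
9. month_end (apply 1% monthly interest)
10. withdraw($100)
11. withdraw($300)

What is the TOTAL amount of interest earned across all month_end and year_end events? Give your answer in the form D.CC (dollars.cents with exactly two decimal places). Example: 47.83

Answer: 81.52

Derivation:
After 1 (year_end (apply 8% annual interest)): balance=$540.00 total_interest=$40.00
After 2 (month_end (apply 1% monthly interest)): balance=$545.40 total_interest=$45.40
After 3 (month_end (apply 1% monthly interest)): balance=$550.85 total_interest=$50.85
After 4 (month_end (apply 1% monthly interest)): balance=$556.35 total_interest=$56.35
After 5 (month_end (apply 1% monthly interest)): balance=$561.91 total_interest=$61.91
After 6 (deposit($1000)): balance=$1561.91 total_interest=$61.91
After 7 (deposit($500)): balance=$2061.91 total_interest=$61.91
After 8 (withdraw($100)): balance=$1961.91 total_interest=$61.91
After 9 (month_end (apply 1% monthly interest)): balance=$1981.52 total_interest=$81.52
After 10 (withdraw($100)): balance=$1881.52 total_interest=$81.52
After 11 (withdraw($300)): balance=$1581.52 total_interest=$81.52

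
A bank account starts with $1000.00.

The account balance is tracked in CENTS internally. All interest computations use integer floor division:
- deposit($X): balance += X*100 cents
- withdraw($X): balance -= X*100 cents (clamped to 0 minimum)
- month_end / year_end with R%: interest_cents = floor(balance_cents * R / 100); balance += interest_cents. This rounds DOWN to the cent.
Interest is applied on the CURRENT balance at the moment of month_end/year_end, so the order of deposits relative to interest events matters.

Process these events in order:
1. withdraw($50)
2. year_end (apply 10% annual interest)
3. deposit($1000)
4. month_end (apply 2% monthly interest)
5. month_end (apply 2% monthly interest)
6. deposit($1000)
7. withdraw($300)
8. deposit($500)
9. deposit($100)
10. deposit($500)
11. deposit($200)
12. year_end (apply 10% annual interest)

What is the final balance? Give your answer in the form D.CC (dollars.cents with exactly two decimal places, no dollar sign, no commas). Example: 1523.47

Answer: 4540.37

Derivation:
After 1 (withdraw($50)): balance=$950.00 total_interest=$0.00
After 2 (year_end (apply 10% annual interest)): balance=$1045.00 total_interest=$95.00
After 3 (deposit($1000)): balance=$2045.00 total_interest=$95.00
After 4 (month_end (apply 2% monthly interest)): balance=$2085.90 total_interest=$135.90
After 5 (month_end (apply 2% monthly interest)): balance=$2127.61 total_interest=$177.61
After 6 (deposit($1000)): balance=$3127.61 total_interest=$177.61
After 7 (withdraw($300)): balance=$2827.61 total_interest=$177.61
After 8 (deposit($500)): balance=$3327.61 total_interest=$177.61
After 9 (deposit($100)): balance=$3427.61 total_interest=$177.61
After 10 (deposit($500)): balance=$3927.61 total_interest=$177.61
After 11 (deposit($200)): balance=$4127.61 total_interest=$177.61
After 12 (year_end (apply 10% annual interest)): balance=$4540.37 total_interest=$590.37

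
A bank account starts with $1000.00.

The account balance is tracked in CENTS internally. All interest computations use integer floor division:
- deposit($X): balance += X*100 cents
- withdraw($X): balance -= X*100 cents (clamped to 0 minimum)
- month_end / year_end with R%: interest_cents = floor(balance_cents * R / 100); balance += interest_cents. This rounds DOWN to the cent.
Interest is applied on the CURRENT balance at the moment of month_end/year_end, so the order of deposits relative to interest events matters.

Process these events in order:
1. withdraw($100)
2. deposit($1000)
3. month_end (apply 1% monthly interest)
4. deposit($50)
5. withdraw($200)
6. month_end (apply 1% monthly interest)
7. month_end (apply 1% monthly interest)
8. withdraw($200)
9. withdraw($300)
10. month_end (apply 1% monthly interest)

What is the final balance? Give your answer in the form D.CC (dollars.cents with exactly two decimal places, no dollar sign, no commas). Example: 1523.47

Answer: 1317.59

Derivation:
After 1 (withdraw($100)): balance=$900.00 total_interest=$0.00
After 2 (deposit($1000)): balance=$1900.00 total_interest=$0.00
After 3 (month_end (apply 1% monthly interest)): balance=$1919.00 total_interest=$19.00
After 4 (deposit($50)): balance=$1969.00 total_interest=$19.00
After 5 (withdraw($200)): balance=$1769.00 total_interest=$19.00
After 6 (month_end (apply 1% monthly interest)): balance=$1786.69 total_interest=$36.69
After 7 (month_end (apply 1% monthly interest)): balance=$1804.55 total_interest=$54.55
After 8 (withdraw($200)): balance=$1604.55 total_interest=$54.55
After 9 (withdraw($300)): balance=$1304.55 total_interest=$54.55
After 10 (month_end (apply 1% monthly interest)): balance=$1317.59 total_interest=$67.59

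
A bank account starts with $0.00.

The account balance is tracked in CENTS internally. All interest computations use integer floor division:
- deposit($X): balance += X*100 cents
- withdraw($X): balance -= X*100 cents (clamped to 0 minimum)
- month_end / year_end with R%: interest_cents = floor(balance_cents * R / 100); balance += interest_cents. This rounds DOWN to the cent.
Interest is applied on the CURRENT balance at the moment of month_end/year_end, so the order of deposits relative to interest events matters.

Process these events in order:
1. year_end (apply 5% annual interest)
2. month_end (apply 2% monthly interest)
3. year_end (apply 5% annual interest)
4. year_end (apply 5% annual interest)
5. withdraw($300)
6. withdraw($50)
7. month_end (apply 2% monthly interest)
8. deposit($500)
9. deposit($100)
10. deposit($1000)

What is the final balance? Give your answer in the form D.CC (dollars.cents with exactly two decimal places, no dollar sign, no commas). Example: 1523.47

After 1 (year_end (apply 5% annual interest)): balance=$0.00 total_interest=$0.00
After 2 (month_end (apply 2% monthly interest)): balance=$0.00 total_interest=$0.00
After 3 (year_end (apply 5% annual interest)): balance=$0.00 total_interest=$0.00
After 4 (year_end (apply 5% annual interest)): balance=$0.00 total_interest=$0.00
After 5 (withdraw($300)): balance=$0.00 total_interest=$0.00
After 6 (withdraw($50)): balance=$0.00 total_interest=$0.00
After 7 (month_end (apply 2% monthly interest)): balance=$0.00 total_interest=$0.00
After 8 (deposit($500)): balance=$500.00 total_interest=$0.00
After 9 (deposit($100)): balance=$600.00 total_interest=$0.00
After 10 (deposit($1000)): balance=$1600.00 total_interest=$0.00

Answer: 1600.00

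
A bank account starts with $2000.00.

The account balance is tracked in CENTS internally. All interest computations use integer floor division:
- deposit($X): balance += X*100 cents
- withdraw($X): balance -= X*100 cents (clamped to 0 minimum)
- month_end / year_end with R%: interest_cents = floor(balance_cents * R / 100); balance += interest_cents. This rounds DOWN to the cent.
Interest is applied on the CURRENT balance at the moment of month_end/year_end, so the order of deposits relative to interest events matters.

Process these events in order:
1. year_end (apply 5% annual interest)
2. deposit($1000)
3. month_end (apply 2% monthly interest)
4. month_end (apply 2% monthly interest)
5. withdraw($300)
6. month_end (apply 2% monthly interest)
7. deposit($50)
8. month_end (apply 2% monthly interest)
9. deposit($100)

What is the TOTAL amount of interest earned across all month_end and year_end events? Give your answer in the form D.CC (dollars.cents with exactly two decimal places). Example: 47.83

After 1 (year_end (apply 5% annual interest)): balance=$2100.00 total_interest=$100.00
After 2 (deposit($1000)): balance=$3100.00 total_interest=$100.00
After 3 (month_end (apply 2% monthly interest)): balance=$3162.00 total_interest=$162.00
After 4 (month_end (apply 2% monthly interest)): balance=$3225.24 total_interest=$225.24
After 5 (withdraw($300)): balance=$2925.24 total_interest=$225.24
After 6 (month_end (apply 2% monthly interest)): balance=$2983.74 total_interest=$283.74
After 7 (deposit($50)): balance=$3033.74 total_interest=$283.74
After 8 (month_end (apply 2% monthly interest)): balance=$3094.41 total_interest=$344.41
After 9 (deposit($100)): balance=$3194.41 total_interest=$344.41

Answer: 344.41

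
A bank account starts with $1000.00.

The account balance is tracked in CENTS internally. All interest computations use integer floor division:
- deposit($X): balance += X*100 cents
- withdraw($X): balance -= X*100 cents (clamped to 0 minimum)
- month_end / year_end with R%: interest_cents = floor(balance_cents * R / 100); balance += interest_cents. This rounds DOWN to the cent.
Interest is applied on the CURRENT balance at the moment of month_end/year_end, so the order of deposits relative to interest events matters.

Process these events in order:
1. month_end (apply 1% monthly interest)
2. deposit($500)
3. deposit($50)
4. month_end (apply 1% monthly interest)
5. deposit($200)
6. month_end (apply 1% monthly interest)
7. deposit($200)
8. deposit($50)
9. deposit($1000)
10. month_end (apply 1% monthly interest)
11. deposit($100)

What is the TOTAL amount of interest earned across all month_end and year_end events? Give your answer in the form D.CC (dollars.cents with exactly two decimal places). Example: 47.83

After 1 (month_end (apply 1% monthly interest)): balance=$1010.00 total_interest=$10.00
After 2 (deposit($500)): balance=$1510.00 total_interest=$10.00
After 3 (deposit($50)): balance=$1560.00 total_interest=$10.00
After 4 (month_end (apply 1% monthly interest)): balance=$1575.60 total_interest=$25.60
After 5 (deposit($200)): balance=$1775.60 total_interest=$25.60
After 6 (month_end (apply 1% monthly interest)): balance=$1793.35 total_interest=$43.35
After 7 (deposit($200)): balance=$1993.35 total_interest=$43.35
After 8 (deposit($50)): balance=$2043.35 total_interest=$43.35
After 9 (deposit($1000)): balance=$3043.35 total_interest=$43.35
After 10 (month_end (apply 1% monthly interest)): balance=$3073.78 total_interest=$73.78
After 11 (deposit($100)): balance=$3173.78 total_interest=$73.78

Answer: 73.78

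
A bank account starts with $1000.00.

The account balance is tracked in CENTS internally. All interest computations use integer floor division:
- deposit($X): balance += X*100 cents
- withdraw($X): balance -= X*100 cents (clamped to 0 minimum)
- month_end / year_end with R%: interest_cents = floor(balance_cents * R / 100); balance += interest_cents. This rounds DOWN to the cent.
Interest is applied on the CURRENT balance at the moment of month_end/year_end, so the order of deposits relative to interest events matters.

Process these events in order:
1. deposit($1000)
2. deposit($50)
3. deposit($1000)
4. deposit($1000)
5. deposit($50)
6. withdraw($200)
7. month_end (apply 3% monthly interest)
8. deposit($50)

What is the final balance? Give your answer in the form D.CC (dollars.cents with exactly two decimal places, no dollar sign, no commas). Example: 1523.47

Answer: 4067.00

Derivation:
After 1 (deposit($1000)): balance=$2000.00 total_interest=$0.00
After 2 (deposit($50)): balance=$2050.00 total_interest=$0.00
After 3 (deposit($1000)): balance=$3050.00 total_interest=$0.00
After 4 (deposit($1000)): balance=$4050.00 total_interest=$0.00
After 5 (deposit($50)): balance=$4100.00 total_interest=$0.00
After 6 (withdraw($200)): balance=$3900.00 total_interest=$0.00
After 7 (month_end (apply 3% monthly interest)): balance=$4017.00 total_interest=$117.00
After 8 (deposit($50)): balance=$4067.00 total_interest=$117.00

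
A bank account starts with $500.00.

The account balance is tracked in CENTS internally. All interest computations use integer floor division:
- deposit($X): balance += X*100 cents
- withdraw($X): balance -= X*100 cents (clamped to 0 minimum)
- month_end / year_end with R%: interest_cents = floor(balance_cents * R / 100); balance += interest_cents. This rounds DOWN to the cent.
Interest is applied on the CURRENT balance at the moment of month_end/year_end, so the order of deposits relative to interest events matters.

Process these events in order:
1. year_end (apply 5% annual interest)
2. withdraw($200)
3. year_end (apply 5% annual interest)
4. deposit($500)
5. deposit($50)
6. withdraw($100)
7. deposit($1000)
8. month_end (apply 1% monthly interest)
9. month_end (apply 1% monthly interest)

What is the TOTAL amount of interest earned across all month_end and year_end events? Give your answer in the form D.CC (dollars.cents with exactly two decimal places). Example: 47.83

Answer: 77.25

Derivation:
After 1 (year_end (apply 5% annual interest)): balance=$525.00 total_interest=$25.00
After 2 (withdraw($200)): balance=$325.00 total_interest=$25.00
After 3 (year_end (apply 5% annual interest)): balance=$341.25 total_interest=$41.25
After 4 (deposit($500)): balance=$841.25 total_interest=$41.25
After 5 (deposit($50)): balance=$891.25 total_interest=$41.25
After 6 (withdraw($100)): balance=$791.25 total_interest=$41.25
After 7 (deposit($1000)): balance=$1791.25 total_interest=$41.25
After 8 (month_end (apply 1% monthly interest)): balance=$1809.16 total_interest=$59.16
After 9 (month_end (apply 1% monthly interest)): balance=$1827.25 total_interest=$77.25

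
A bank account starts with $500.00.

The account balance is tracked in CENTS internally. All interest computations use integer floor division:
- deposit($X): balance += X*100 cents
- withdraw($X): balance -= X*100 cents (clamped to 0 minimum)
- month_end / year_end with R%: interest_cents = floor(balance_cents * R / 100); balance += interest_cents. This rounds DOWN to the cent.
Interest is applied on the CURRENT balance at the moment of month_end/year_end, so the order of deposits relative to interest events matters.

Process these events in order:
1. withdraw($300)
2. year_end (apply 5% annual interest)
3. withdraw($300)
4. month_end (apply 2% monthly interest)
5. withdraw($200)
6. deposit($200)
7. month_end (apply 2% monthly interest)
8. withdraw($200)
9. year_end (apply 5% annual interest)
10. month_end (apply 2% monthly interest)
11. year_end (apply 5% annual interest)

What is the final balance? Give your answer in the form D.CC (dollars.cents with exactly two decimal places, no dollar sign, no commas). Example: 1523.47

After 1 (withdraw($300)): balance=$200.00 total_interest=$0.00
After 2 (year_end (apply 5% annual interest)): balance=$210.00 total_interest=$10.00
After 3 (withdraw($300)): balance=$0.00 total_interest=$10.00
After 4 (month_end (apply 2% monthly interest)): balance=$0.00 total_interest=$10.00
After 5 (withdraw($200)): balance=$0.00 total_interest=$10.00
After 6 (deposit($200)): balance=$200.00 total_interest=$10.00
After 7 (month_end (apply 2% monthly interest)): balance=$204.00 total_interest=$14.00
After 8 (withdraw($200)): balance=$4.00 total_interest=$14.00
After 9 (year_end (apply 5% annual interest)): balance=$4.20 total_interest=$14.20
After 10 (month_end (apply 2% monthly interest)): balance=$4.28 total_interest=$14.28
After 11 (year_end (apply 5% annual interest)): balance=$4.49 total_interest=$14.49

Answer: 4.49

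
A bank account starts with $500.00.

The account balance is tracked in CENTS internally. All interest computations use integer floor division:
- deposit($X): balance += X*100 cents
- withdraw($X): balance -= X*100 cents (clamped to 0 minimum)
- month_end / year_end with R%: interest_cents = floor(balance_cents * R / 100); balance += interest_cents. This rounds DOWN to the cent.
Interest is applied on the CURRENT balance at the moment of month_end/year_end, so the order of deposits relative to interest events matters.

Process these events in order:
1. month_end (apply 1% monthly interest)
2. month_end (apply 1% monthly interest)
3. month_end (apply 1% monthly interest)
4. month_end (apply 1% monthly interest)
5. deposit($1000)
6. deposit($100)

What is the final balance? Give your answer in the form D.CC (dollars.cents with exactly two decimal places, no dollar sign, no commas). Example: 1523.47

Answer: 1620.30

Derivation:
After 1 (month_end (apply 1% monthly interest)): balance=$505.00 total_interest=$5.00
After 2 (month_end (apply 1% monthly interest)): balance=$510.05 total_interest=$10.05
After 3 (month_end (apply 1% monthly interest)): balance=$515.15 total_interest=$15.15
After 4 (month_end (apply 1% monthly interest)): balance=$520.30 total_interest=$20.30
After 5 (deposit($1000)): balance=$1520.30 total_interest=$20.30
After 6 (deposit($100)): balance=$1620.30 total_interest=$20.30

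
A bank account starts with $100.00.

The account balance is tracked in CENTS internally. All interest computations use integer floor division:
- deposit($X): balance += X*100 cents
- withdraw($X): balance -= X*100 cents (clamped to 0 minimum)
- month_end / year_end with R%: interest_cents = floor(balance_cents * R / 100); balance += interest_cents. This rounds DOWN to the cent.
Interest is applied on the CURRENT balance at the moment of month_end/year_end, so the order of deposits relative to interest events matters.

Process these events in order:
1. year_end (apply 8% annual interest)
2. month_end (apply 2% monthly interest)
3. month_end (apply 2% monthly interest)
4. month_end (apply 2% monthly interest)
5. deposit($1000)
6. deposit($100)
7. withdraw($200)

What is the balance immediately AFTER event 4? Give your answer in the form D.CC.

After 1 (year_end (apply 8% annual interest)): balance=$108.00 total_interest=$8.00
After 2 (month_end (apply 2% monthly interest)): balance=$110.16 total_interest=$10.16
After 3 (month_end (apply 2% monthly interest)): balance=$112.36 total_interest=$12.36
After 4 (month_end (apply 2% monthly interest)): balance=$114.60 total_interest=$14.60

Answer: 114.60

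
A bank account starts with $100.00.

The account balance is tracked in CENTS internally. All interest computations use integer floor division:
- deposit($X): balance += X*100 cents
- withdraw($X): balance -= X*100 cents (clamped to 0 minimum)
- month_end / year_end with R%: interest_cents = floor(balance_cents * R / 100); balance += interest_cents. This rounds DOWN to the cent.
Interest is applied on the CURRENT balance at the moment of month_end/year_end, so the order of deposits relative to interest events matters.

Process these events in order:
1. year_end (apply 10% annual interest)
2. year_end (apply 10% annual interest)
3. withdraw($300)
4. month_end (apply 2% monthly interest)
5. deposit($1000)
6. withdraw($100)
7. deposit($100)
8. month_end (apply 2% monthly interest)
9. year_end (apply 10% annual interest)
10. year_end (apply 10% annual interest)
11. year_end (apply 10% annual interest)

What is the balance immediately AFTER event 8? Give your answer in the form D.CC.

After 1 (year_end (apply 10% annual interest)): balance=$110.00 total_interest=$10.00
After 2 (year_end (apply 10% annual interest)): balance=$121.00 total_interest=$21.00
After 3 (withdraw($300)): balance=$0.00 total_interest=$21.00
After 4 (month_end (apply 2% monthly interest)): balance=$0.00 total_interest=$21.00
After 5 (deposit($1000)): balance=$1000.00 total_interest=$21.00
After 6 (withdraw($100)): balance=$900.00 total_interest=$21.00
After 7 (deposit($100)): balance=$1000.00 total_interest=$21.00
After 8 (month_end (apply 2% monthly interest)): balance=$1020.00 total_interest=$41.00

Answer: 1020.00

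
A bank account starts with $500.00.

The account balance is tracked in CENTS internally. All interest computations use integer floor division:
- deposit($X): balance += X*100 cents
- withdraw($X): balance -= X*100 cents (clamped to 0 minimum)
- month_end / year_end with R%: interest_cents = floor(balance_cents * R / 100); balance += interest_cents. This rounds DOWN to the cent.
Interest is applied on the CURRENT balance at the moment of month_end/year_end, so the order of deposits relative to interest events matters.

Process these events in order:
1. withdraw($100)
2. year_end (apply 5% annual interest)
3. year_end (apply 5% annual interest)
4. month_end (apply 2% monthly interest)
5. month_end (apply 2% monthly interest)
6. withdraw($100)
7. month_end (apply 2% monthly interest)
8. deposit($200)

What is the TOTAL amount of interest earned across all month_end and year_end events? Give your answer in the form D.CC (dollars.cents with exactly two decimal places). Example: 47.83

After 1 (withdraw($100)): balance=$400.00 total_interest=$0.00
After 2 (year_end (apply 5% annual interest)): balance=$420.00 total_interest=$20.00
After 3 (year_end (apply 5% annual interest)): balance=$441.00 total_interest=$41.00
After 4 (month_end (apply 2% monthly interest)): balance=$449.82 total_interest=$49.82
After 5 (month_end (apply 2% monthly interest)): balance=$458.81 total_interest=$58.81
After 6 (withdraw($100)): balance=$358.81 total_interest=$58.81
After 7 (month_end (apply 2% monthly interest)): balance=$365.98 total_interest=$65.98
After 8 (deposit($200)): balance=$565.98 total_interest=$65.98

Answer: 65.98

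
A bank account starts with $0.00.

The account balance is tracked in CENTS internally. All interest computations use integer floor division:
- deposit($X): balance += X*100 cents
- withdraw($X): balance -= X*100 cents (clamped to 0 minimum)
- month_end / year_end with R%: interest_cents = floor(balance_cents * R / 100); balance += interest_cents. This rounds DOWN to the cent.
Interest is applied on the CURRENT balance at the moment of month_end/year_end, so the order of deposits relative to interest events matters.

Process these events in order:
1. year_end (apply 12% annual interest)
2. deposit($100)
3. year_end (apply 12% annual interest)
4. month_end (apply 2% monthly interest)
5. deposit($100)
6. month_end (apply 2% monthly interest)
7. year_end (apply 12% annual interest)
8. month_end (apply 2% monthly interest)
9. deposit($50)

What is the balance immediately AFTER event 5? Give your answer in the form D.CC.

Answer: 214.24

Derivation:
After 1 (year_end (apply 12% annual interest)): balance=$0.00 total_interest=$0.00
After 2 (deposit($100)): balance=$100.00 total_interest=$0.00
After 3 (year_end (apply 12% annual interest)): balance=$112.00 total_interest=$12.00
After 4 (month_end (apply 2% monthly interest)): balance=$114.24 total_interest=$14.24
After 5 (deposit($100)): balance=$214.24 total_interest=$14.24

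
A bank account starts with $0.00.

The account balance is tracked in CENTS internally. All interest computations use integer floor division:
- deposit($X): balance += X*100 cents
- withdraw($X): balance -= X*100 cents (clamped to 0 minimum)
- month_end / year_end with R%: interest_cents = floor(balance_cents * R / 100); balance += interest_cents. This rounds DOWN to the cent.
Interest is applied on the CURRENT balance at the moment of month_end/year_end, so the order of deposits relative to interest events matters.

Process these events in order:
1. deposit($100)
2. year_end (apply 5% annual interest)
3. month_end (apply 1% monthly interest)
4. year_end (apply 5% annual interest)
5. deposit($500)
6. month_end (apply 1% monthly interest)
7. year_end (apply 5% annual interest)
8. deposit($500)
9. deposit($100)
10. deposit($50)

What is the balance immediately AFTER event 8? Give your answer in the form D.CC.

After 1 (deposit($100)): balance=$100.00 total_interest=$0.00
After 2 (year_end (apply 5% annual interest)): balance=$105.00 total_interest=$5.00
After 3 (month_end (apply 1% monthly interest)): balance=$106.05 total_interest=$6.05
After 4 (year_end (apply 5% annual interest)): balance=$111.35 total_interest=$11.35
After 5 (deposit($500)): balance=$611.35 total_interest=$11.35
After 6 (month_end (apply 1% monthly interest)): balance=$617.46 total_interest=$17.46
After 7 (year_end (apply 5% annual interest)): balance=$648.33 total_interest=$48.33
After 8 (deposit($500)): balance=$1148.33 total_interest=$48.33

Answer: 1148.33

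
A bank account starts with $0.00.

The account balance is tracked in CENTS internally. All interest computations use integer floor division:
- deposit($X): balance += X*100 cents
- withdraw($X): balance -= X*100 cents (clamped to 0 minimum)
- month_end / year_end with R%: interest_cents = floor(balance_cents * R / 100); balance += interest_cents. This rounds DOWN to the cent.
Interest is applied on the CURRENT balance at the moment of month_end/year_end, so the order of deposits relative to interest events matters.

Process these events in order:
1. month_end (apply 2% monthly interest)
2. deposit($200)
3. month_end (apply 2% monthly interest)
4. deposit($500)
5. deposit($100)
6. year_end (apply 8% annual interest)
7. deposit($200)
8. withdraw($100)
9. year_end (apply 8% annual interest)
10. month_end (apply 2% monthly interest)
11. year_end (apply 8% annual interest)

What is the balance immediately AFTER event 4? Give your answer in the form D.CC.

Answer: 704.00

Derivation:
After 1 (month_end (apply 2% monthly interest)): balance=$0.00 total_interest=$0.00
After 2 (deposit($200)): balance=$200.00 total_interest=$0.00
After 3 (month_end (apply 2% monthly interest)): balance=$204.00 total_interest=$4.00
After 4 (deposit($500)): balance=$704.00 total_interest=$4.00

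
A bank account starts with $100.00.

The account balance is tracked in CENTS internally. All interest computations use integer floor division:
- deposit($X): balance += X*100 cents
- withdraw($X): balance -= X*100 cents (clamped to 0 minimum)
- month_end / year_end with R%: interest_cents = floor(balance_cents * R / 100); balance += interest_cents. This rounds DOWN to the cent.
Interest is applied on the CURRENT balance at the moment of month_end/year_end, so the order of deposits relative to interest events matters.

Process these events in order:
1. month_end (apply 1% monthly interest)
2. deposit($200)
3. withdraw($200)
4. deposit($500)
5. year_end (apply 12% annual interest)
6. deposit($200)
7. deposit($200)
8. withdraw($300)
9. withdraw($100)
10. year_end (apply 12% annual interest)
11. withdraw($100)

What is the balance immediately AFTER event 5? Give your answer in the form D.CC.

After 1 (month_end (apply 1% monthly interest)): balance=$101.00 total_interest=$1.00
After 2 (deposit($200)): balance=$301.00 total_interest=$1.00
After 3 (withdraw($200)): balance=$101.00 total_interest=$1.00
After 4 (deposit($500)): balance=$601.00 total_interest=$1.00
After 5 (year_end (apply 12% annual interest)): balance=$673.12 total_interest=$73.12

Answer: 673.12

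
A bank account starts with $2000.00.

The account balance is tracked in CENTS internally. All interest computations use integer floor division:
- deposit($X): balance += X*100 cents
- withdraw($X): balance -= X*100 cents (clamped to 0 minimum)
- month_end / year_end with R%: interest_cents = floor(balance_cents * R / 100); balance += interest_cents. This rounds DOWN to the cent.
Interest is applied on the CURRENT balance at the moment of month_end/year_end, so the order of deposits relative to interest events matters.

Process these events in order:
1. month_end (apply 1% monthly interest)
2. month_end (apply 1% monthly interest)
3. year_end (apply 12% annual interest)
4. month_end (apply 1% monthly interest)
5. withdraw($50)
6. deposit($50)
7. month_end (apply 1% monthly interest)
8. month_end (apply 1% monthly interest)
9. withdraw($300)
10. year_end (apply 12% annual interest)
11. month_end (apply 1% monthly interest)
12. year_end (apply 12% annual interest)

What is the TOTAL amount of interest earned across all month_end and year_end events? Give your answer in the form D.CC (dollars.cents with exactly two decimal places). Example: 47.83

Answer: 902.58

Derivation:
After 1 (month_end (apply 1% monthly interest)): balance=$2020.00 total_interest=$20.00
After 2 (month_end (apply 1% monthly interest)): balance=$2040.20 total_interest=$40.20
After 3 (year_end (apply 12% annual interest)): balance=$2285.02 total_interest=$285.02
After 4 (month_end (apply 1% monthly interest)): balance=$2307.87 total_interest=$307.87
After 5 (withdraw($50)): balance=$2257.87 total_interest=$307.87
After 6 (deposit($50)): balance=$2307.87 total_interest=$307.87
After 7 (month_end (apply 1% monthly interest)): balance=$2330.94 total_interest=$330.94
After 8 (month_end (apply 1% monthly interest)): balance=$2354.24 total_interest=$354.24
After 9 (withdraw($300)): balance=$2054.24 total_interest=$354.24
After 10 (year_end (apply 12% annual interest)): balance=$2300.74 total_interest=$600.74
After 11 (month_end (apply 1% monthly interest)): balance=$2323.74 total_interest=$623.74
After 12 (year_end (apply 12% annual interest)): balance=$2602.58 total_interest=$902.58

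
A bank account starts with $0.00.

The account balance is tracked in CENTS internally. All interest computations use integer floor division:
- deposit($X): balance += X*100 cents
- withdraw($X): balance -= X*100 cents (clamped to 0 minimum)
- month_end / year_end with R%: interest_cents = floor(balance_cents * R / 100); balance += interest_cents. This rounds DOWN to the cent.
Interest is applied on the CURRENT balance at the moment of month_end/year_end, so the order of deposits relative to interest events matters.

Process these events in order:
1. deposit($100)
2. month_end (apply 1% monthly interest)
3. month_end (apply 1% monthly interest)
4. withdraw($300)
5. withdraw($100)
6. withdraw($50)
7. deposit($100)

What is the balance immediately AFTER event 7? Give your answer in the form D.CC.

Answer: 100.00

Derivation:
After 1 (deposit($100)): balance=$100.00 total_interest=$0.00
After 2 (month_end (apply 1% monthly interest)): balance=$101.00 total_interest=$1.00
After 3 (month_end (apply 1% monthly interest)): balance=$102.01 total_interest=$2.01
After 4 (withdraw($300)): balance=$0.00 total_interest=$2.01
After 5 (withdraw($100)): balance=$0.00 total_interest=$2.01
After 6 (withdraw($50)): balance=$0.00 total_interest=$2.01
After 7 (deposit($100)): balance=$100.00 total_interest=$2.01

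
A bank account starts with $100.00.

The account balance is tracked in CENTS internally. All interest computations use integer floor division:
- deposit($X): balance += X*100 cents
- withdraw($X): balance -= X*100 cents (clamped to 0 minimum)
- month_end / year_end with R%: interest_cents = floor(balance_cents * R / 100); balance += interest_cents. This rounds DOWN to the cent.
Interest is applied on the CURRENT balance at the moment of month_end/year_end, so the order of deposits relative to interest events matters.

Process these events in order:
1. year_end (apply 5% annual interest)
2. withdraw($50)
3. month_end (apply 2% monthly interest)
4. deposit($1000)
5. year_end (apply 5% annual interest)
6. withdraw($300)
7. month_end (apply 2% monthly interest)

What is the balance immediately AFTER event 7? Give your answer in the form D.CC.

After 1 (year_end (apply 5% annual interest)): balance=$105.00 total_interest=$5.00
After 2 (withdraw($50)): balance=$55.00 total_interest=$5.00
After 3 (month_end (apply 2% monthly interest)): balance=$56.10 total_interest=$6.10
After 4 (deposit($1000)): balance=$1056.10 total_interest=$6.10
After 5 (year_end (apply 5% annual interest)): balance=$1108.90 total_interest=$58.90
After 6 (withdraw($300)): balance=$808.90 total_interest=$58.90
After 7 (month_end (apply 2% monthly interest)): balance=$825.07 total_interest=$75.07

Answer: 825.07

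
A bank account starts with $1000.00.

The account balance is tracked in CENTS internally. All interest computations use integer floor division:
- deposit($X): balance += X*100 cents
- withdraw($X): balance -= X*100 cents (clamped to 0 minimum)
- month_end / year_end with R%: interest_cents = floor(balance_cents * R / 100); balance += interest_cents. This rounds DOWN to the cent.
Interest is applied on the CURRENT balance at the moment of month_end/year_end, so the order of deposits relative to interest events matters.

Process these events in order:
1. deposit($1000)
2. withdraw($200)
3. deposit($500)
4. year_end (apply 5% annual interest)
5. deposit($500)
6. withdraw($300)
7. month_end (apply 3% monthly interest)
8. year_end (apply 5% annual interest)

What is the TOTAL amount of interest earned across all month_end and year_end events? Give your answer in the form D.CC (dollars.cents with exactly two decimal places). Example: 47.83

Answer: 328.12

Derivation:
After 1 (deposit($1000)): balance=$2000.00 total_interest=$0.00
After 2 (withdraw($200)): balance=$1800.00 total_interest=$0.00
After 3 (deposit($500)): balance=$2300.00 total_interest=$0.00
After 4 (year_end (apply 5% annual interest)): balance=$2415.00 total_interest=$115.00
After 5 (deposit($500)): balance=$2915.00 total_interest=$115.00
After 6 (withdraw($300)): balance=$2615.00 total_interest=$115.00
After 7 (month_end (apply 3% monthly interest)): balance=$2693.45 total_interest=$193.45
After 8 (year_end (apply 5% annual interest)): balance=$2828.12 total_interest=$328.12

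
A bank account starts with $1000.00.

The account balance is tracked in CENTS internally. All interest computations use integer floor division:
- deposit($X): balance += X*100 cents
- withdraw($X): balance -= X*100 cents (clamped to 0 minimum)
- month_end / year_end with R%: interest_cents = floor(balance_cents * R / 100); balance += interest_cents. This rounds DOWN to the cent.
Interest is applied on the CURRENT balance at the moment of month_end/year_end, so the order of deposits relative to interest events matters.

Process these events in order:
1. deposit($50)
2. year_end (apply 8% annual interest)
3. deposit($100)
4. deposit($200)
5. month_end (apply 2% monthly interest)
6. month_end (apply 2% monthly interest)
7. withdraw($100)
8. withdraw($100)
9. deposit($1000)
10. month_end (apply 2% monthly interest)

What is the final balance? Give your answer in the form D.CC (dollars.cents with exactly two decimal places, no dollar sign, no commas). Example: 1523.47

After 1 (deposit($50)): balance=$1050.00 total_interest=$0.00
After 2 (year_end (apply 8% annual interest)): balance=$1134.00 total_interest=$84.00
After 3 (deposit($100)): balance=$1234.00 total_interest=$84.00
After 4 (deposit($200)): balance=$1434.00 total_interest=$84.00
After 5 (month_end (apply 2% monthly interest)): balance=$1462.68 total_interest=$112.68
After 6 (month_end (apply 2% monthly interest)): balance=$1491.93 total_interest=$141.93
After 7 (withdraw($100)): balance=$1391.93 total_interest=$141.93
After 8 (withdraw($100)): balance=$1291.93 total_interest=$141.93
After 9 (deposit($1000)): balance=$2291.93 total_interest=$141.93
After 10 (month_end (apply 2% monthly interest)): balance=$2337.76 total_interest=$187.76

Answer: 2337.76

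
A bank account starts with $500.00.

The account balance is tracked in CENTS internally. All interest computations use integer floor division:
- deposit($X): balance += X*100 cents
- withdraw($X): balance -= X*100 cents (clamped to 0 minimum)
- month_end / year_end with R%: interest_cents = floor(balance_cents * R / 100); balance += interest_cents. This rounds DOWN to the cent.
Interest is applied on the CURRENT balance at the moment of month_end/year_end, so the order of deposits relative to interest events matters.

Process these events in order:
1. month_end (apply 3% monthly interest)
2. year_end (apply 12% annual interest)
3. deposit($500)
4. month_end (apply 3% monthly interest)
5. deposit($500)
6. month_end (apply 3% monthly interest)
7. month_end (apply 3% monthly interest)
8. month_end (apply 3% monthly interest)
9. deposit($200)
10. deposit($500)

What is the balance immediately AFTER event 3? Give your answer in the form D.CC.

Answer: 1076.80

Derivation:
After 1 (month_end (apply 3% monthly interest)): balance=$515.00 total_interest=$15.00
After 2 (year_end (apply 12% annual interest)): balance=$576.80 total_interest=$76.80
After 3 (deposit($500)): balance=$1076.80 total_interest=$76.80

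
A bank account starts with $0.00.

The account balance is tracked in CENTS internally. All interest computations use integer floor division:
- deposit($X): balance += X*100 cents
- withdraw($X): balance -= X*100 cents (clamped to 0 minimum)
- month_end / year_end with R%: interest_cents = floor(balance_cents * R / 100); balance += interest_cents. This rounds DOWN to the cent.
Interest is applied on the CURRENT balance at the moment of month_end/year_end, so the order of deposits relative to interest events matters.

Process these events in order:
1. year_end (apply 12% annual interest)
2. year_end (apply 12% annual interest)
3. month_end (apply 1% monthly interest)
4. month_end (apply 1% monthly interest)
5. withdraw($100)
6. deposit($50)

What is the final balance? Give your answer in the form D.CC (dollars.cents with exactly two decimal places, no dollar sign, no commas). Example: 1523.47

Answer: 50.00

Derivation:
After 1 (year_end (apply 12% annual interest)): balance=$0.00 total_interest=$0.00
After 2 (year_end (apply 12% annual interest)): balance=$0.00 total_interest=$0.00
After 3 (month_end (apply 1% monthly interest)): balance=$0.00 total_interest=$0.00
After 4 (month_end (apply 1% monthly interest)): balance=$0.00 total_interest=$0.00
After 5 (withdraw($100)): balance=$0.00 total_interest=$0.00
After 6 (deposit($50)): balance=$50.00 total_interest=$0.00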